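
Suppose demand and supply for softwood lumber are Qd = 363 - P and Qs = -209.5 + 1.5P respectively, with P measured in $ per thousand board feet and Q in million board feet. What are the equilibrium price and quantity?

At equilibrium Qd = Qs, so 363 - P = -209.5 + 1.5P; collecting terms, 572.5 = 2.5P and P* = 229.
Plugging P* into demand: Q* = 363 - 229 = 134.

P* = 229, Q* = 134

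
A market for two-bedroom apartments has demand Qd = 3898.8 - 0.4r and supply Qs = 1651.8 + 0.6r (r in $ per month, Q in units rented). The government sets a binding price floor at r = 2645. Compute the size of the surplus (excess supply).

Surplus = 398

With r fixed at 2645, quantity demanded is 2840.8 and quantity supplied is 3238.8.
Surplus = Qs - Qd = 3238.8 - 2840.8 = 398.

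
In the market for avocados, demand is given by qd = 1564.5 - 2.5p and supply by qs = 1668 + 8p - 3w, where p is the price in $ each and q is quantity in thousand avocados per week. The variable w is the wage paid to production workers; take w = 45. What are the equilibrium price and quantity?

With w = 45, supply is qs = 1533 + 8p.
At equilibrium qd = qs, so 1564.5 - 2.5p = 1533 + 8p; collecting terms, 31.5 = 10.5p and p* = 3.
Then q* = 1564.5 - 2.5(3) = 1557.

p* = 3, q* = 1557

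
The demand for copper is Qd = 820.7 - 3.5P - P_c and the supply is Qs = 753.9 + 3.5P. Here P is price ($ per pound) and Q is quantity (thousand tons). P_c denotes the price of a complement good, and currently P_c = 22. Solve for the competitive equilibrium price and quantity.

P* = 6.4, Q* = 776.3

With P_c = 22, demand is Qd = 798.7 - 3.5P.
Set Qd = Qs: 798.7 - 3.5P = 753.9 + 3.5P, so 44.8 = 7P and P* = 6.4.
Then Q* = 798.7 - 3.5(6.4) = 776.3.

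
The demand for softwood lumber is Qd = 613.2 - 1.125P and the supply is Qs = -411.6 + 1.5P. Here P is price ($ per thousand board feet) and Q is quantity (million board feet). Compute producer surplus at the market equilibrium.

At equilibrium Qd = Qs, so 613.2 - 1.125P = -411.6 + 1.5P; collecting terms, 1024.8 = 2.625P and P* = 390.4.
Substitute back: Q* = 613.2 - 1.125(390.4) = 174.
Supply choke price (Qs = 0): P = 274.4. Producer surplus = ½ × (390.4 - 274.4) × 174 = 10092.

Producer surplus = 10092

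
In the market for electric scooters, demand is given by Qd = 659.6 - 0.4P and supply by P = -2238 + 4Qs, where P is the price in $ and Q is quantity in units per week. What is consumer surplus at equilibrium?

Consumer surplus = 447005

Solving each curve for Q: Qs = 559.5 + 0.25P.
Set Qd = Qs: 659.6 - 0.4P = 559.5 + 0.25P, so 100.1 = 0.65P and P* = 154.
Substitute back: Q* = 659.6 - 0.4(154) = 598.
Demand choke price (Qd = 0): P = 659.6/0.4 = 1649. Consumer surplus = ½ × (1649 - 154) × 598 = 447005.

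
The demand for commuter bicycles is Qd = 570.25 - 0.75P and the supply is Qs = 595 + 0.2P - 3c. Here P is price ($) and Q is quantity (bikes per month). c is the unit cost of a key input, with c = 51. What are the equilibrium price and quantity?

With c = 51, supply is Qs = 442 + 0.2P.
Set Qd = Qs: 570.25 - 0.75P = 442 + 0.2P, so 128.25 = 0.95P and P* = 135.
Then Q* = 570.25 - 0.75(135) = 469.

P* = 135, Q* = 469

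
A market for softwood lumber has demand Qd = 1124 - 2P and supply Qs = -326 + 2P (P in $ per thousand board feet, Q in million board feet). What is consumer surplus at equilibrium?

Consumer surplus = 39800.25

Set Qd = Qs: 1124 - 2P = -326 + 2P, so 1450 = 4P and P* = 362.5.
Plugging P* into demand: Q* = 1124 - 2(362.5) = 399.
Demand choke price (Qd = 0): P = 1124/2 = 562. Consumer surplus = ½ × (562 - 362.5) × 399 = 39800.25.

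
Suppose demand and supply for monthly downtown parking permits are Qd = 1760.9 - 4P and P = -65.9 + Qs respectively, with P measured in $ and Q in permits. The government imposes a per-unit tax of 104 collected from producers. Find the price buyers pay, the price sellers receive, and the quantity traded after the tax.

Inverting to quantity form: Qs = 65.9 + P.
Producers keep P_s = P_b - 104 per unit, so supply in terms of the buyer price is Qs = -38.1 + P_b.
Set Qd = Qs: 1760.9 - 4P_b = -38.1 + P_b, so 1799 = 5P_b and P_b = 359.8.
Then P_s = 359.8 - 104 = 255.8 and Q = 1760.9 - 4(359.8) = 321.7.

P_b = 359.8, P_s = 255.8, Q = 321.7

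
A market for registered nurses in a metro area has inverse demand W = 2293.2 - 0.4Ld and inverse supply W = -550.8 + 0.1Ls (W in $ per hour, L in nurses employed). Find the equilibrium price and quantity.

Rewriting in direct form: Ld = 5733 - 2.5W and Ls = 5508 + 10W.
At equilibrium Ld = Ls, so 5733 - 2.5W = 5508 + 10W; collecting terms, 225 = 12.5W and W* = 18.
Substitute back: L* = 5733 - 2.5(18) = 5688.

W* = 18, L* = 5688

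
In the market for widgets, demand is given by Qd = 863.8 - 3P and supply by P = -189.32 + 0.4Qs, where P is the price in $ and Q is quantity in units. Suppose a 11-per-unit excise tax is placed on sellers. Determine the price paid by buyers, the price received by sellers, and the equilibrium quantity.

P_b = 76, P_s = 65, Q = 635.8

Inverting to quantity form: Qs = 473.3 + 2.5P.
The tax drives a wedge P_b - P_s = 11. Substituting P_s = P_b - 11 into supply: Qs = 445.8 + 2.5P_b.
Equate demand and the shifted supply: 863.8 - 3P_b = 445.8 + 2.5P_b, giving 5.5P_b = 418, so P_b = 76.
Then P_s = 76 - 11 = 65 and Q = 863.8 - 3(76) = 635.8.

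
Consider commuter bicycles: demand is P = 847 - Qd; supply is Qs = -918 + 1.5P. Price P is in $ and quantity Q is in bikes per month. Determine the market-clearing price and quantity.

P* = 706, Q* = 141

Rewriting in direct form: Qd = 847 - P.
Set Qd = Qs: 847 - P = -918 + 1.5P, so 1765 = 2.5P and P* = 706.
Substitute back: Q* = 847 - 706 = 141.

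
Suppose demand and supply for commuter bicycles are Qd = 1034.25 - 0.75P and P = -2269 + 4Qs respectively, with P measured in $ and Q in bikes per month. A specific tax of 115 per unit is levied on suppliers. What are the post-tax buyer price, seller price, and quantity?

P_b = 495.75, P_s = 380.75, Q = 662.4375

Solving each curve for Q: Qs = 567.25 + 0.25P.
The tax drives a wedge P_b - P_s = 115. Substituting P_s = P_b - 115 into supply: Qs = 538.5 + 0.25P_b.
Market clearing requires 1034.25 - 0.75P_b = 538.5 + 0.25P_b; hence 495.75 = P_b and P_b = 495.75.
Then P_s = 495.75 - 115 = 380.75 and Q = 1034.25 - 0.75(495.75) = 662.4375.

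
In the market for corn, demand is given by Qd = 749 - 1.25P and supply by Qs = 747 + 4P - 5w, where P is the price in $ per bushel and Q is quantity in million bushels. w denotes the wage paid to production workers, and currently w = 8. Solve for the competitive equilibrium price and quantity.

P* = 8, Q* = 739

With w = 8, supply is Qs = 707 + 4P.
Equating demand and supply, 749 - 1.25P = 707 + 4P gives 5.25P = 42, so P* = 8.
Plugging P* into demand: Q* = 749 - 1.25(8) = 739.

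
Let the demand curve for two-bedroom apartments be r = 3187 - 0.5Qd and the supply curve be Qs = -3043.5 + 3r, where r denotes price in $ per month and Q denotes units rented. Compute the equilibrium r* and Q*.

Solving each curve for Q: Qd = 6374 - 2r.
Equating demand and supply, 6374 - 2r = -3043.5 + 3r gives 5r = 9417.5, so r* = 1883.5.
Then Q* = 6374 - 2(1883.5) = 2607.

r* = 1883.5, Q* = 2607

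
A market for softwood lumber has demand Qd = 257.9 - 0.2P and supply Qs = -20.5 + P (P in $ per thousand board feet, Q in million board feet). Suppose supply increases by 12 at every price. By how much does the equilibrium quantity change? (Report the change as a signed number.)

Set Qd = Qs: 257.9 - 0.2P = -20.5 + P, so 278.4 = 1.2P and P* = 232.
Then Q* = 257.9 - 0.2(232) = 211.5.
After the shift, supply is Qs = -8.5 + P.
Re-solving, 1.2P = 266.4 gives P = 222 and Q = 213.5.
ΔQ = 213.5 - 211.5 = 2.

ΔQ = 2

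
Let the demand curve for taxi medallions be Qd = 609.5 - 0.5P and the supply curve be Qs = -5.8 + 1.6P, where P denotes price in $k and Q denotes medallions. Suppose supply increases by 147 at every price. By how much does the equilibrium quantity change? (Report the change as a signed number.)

Set Qd = Qs: 609.5 - 0.5P = -5.8 + 1.6P, so 615.3 = 2.1P and P* = 293.
From the demand curve, Q* = 609.5 - 0.5(293) = 463.
After the shift, supply is Qs = 141.2 + 1.6P.
Re-solving, 2.1P = 468.3 gives P = 223 and Q = 498.
ΔQ = 498 - 463 = 35.

ΔQ = 35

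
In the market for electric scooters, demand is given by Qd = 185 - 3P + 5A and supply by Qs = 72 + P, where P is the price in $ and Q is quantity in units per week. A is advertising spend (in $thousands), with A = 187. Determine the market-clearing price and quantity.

P* = 262, Q* = 334

With A = 187, demand is Qd = 1120 - 3P.
At equilibrium Qd = Qs, so 1120 - 3P = 72 + P; collecting terms, 1048 = 4P and P* = 262.
Plugging P* into demand: Q* = 1120 - 3(262) = 334.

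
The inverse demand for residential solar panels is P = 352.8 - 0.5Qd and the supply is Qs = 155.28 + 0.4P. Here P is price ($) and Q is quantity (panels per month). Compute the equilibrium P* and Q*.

P* = 229.3, Q* = 247

In direct form, Qd = 705.6 - 2P.
The market clears where 705.6 - 2P = 155.28 + 0.4P. Rearranging, 2.4P = 550.32, hence P* = 229.3.
Then Q* = 705.6 - 2(229.3) = 247.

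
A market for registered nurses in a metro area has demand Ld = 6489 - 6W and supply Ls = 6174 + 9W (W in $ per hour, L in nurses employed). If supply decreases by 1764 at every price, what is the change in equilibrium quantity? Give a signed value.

Equating demand and supply, 6489 - 6W = 6174 + 9W gives 15W = 315, so W* = 21.
Plugging W* into demand: L* = 6489 - 6(21) = 6363.
After the shift, supply is Ls = 4410 + 9W.
New equilibrium: 2079 = 15W, so W = 138.6 and L = 5657.4.
ΔL = 5657.4 - 6363 = -705.6.

ΔL = -705.6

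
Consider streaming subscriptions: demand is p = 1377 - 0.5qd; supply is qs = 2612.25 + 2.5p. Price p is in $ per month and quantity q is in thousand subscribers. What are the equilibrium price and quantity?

p* = 31.5, q* = 2691

Solving each curve for q: qd = 2754 - 2p.
The market clears where 2754 - 2p = 2612.25 + 2.5p. Rearranging, 4.5p = 141.75, hence p* = 31.5.
Plugging p* into demand: q* = 2754 - 2(31.5) = 2691.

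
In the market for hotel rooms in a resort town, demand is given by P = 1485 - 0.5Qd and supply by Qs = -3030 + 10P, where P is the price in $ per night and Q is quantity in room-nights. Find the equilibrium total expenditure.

Solving each curve for Q: Qd = 2970 - 2P.
At equilibrium Qd = Qs, so 2970 - 2P = -3030 + 10P; collecting terms, 6000 = 12P and P* = 500.
From the demand curve, Q* = 2970 - 2(500) = 1970.
Total expenditure = P* × Q* = 500 × 1970 = 985000.

Total expenditure = 985000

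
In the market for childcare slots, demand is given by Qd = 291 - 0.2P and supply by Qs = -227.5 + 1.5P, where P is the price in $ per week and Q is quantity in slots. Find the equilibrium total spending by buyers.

At equilibrium Qd = Qs, so 291 - 0.2P = -227.5 + 1.5P; collecting terms, 518.5 = 1.7P and P* = 305.
Plugging P* into demand: Q* = 291 - 0.2(305) = 230.
Total spending by buyers = P* × Q* = 305 × 230 = 70150.

Total spending by buyers = 70150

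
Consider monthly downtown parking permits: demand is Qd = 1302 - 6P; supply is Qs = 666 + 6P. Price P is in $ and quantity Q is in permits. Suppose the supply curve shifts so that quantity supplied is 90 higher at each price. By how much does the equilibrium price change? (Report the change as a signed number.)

ΔP = -7.5

The market clears where 1302 - 6P = 666 + 6P. Rearranging, 12P = 636, hence P* = 53.
From the demand curve, Q* = 1302 - 6(53) = 984.
After the shift, supply is Qs = 756 + 6P.
New equilibrium: 546 = 12P, so P = 45.5 and Q = 1029.
ΔP = 45.5 - 53 = -7.5.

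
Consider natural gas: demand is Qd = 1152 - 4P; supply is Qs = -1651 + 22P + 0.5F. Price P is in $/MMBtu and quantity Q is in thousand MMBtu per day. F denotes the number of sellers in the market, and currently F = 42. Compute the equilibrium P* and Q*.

With F = 42, supply is Qs = -1630 + 22P.
Equating demand and supply, 1152 - 4P = -1630 + 22P gives 26P = 2782, so P* = 107.
Then Q* = 1152 - 4(107) = 724.

P* = 107, Q* = 724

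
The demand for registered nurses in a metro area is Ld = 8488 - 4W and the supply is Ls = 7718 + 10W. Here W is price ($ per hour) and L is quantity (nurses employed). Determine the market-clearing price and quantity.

Equating demand and supply, 8488 - 4W = 7718 + 10W gives 14W = 770, so W* = 55.
From the demand curve, L* = 8488 - 4(55) = 8268.

W* = 55, L* = 8268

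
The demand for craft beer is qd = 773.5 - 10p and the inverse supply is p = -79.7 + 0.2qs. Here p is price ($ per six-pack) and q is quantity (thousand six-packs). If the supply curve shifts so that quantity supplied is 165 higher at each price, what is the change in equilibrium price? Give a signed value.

Inverting to quantity form: qs = 398.5 + 5p.
Set qd = qs: 773.5 - 10p = 398.5 + 5p, so 375 = 15p and p* = 25.
From the demand curve, q* = 773.5 - 10(25) = 523.5.
After the shift, supply is qs = 563.5 + 5p.
The new intersection has 210 = 15p, i.e. p = 14, q = 633.5.
Δp = 14 - 25 = -11.

Δp = -11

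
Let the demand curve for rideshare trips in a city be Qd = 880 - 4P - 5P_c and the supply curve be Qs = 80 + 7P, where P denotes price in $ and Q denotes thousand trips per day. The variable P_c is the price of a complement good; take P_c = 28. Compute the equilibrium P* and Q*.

With P_c = 28, demand is Qd = 740 - 4P.
At equilibrium Qd = Qs, so 740 - 4P = 80 + 7P; collecting terms, 660 = 11P and P* = 60.
From the demand curve, Q* = 740 - 4(60) = 500.

P* = 60, Q* = 500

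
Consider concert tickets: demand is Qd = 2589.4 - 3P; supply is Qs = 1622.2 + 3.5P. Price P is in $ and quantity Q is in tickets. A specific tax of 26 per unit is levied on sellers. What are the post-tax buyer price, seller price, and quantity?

P_b = 162.8, P_s = 136.8, Q = 2101

With a tax of 26 on sellers, they supply based on the net price P_s = P_b - 26, so Qs = 1531.2 + 3.5P_b.
Equate demand and the shifted supply: 2589.4 - 3P_b = 1531.2 + 3.5P_b, giving 6.5P_b = 1058.2, so P_b = 162.8.
Then P_s = 162.8 - 26 = 136.8 and Q = 2589.4 - 3(162.8) = 2101.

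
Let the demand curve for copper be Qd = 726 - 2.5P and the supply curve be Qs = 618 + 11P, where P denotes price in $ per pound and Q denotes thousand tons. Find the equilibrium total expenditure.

The market clears where 726 - 2.5P = 618 + 11P. Rearranging, 13.5P = 108, hence P* = 8.
From the demand curve, Q* = 726 - 2.5(8) = 706.
Total expenditure = P* × Q* = 8 × 706 = 5648.

Total expenditure = 5648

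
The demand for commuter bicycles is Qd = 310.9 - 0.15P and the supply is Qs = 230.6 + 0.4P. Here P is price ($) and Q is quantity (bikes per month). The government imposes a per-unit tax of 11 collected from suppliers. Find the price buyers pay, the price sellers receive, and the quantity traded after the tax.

P_b = 154, P_s = 143, Q = 287.8

Suppliers keep P_s = P_b - 11 per unit, so supply in terms of the buyer price is Qs = 226.2 + 0.4P_b.
Set Qd = Qs: 310.9 - 0.15P_b = 226.2 + 0.4P_b, so 84.7 = 0.55P_b and P_b = 154.
So P_s = 143 and the quantity traded is Q = 310.9 - 0.15(154) = 287.8.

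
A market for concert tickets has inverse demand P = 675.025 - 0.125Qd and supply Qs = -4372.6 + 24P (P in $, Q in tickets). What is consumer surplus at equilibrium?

In direct form, Qd = 5400.2 - 8P.
Equating demand and supply, 5400.2 - 8P = -4372.6 + 24P gives 32P = 9772.8, so P* = 305.4.
Then Q* = 5400.2 - 8(305.4) = 2957.
Demand choke price (Qd = 0): P = 5400.2/8 = 675.025. Consumer surplus = ½ × (675.025 - 305.4) × 2957 = 546490.5625.

Consumer surplus = 546490.5625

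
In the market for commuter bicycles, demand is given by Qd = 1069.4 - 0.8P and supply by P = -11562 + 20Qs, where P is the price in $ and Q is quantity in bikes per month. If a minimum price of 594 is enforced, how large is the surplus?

Surplus = 13.6

Rewriting in direct form: Qs = 578.1 + 0.05P.
With P fixed at 594, quantity demanded is 594.2 and quantity supplied is 607.8.
Surplus = Qs - Qd = 607.8 - 594.2 = 13.6.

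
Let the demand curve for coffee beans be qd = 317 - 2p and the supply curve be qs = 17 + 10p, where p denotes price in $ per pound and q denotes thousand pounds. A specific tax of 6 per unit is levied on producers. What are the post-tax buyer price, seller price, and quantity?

p_b = 30, p_s = 24, q = 257

With a tax of 6 on producers, they supply based on the net price p_s = p_b - 6, so qs = -43 + 10p_b.
Equate demand and the shifted supply: 317 - 2p_b = -43 + 10p_b, giving 12p_b = 360, so p_b = 30.
Then p_s = 30 - 6 = 24 and q = 317 - 2(30) = 257.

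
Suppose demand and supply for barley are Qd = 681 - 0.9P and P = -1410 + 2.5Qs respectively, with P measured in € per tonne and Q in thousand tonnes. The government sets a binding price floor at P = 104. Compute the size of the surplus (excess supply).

Surplus = 18.2

Inverting to quantity form: Qs = 564 + 0.4P.
Evaluating both curves at the floor price 104 gives Qd = 587.4, Qs = 605.6.
Surplus = Qs - Qd = 605.6 - 587.4 = 18.2.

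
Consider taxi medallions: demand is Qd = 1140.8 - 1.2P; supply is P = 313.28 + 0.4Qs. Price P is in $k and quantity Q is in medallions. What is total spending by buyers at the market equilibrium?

Total spending by buyers = 268736

In direct form, Qs = -783.2 + 2.5P.
Equating demand and supply, 1140.8 - 1.2P = -783.2 + 2.5P gives 3.7P = 1924, so P* = 520.
Then Q* = 1140.8 - 1.2(520) = 516.8.
Total spending by buyers = P* × Q* = 520 × 516.8 = 268736.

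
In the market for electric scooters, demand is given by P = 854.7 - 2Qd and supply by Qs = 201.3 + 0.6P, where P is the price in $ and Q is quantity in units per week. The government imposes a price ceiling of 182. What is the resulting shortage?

Shortage = 25.85

Inverting to quantity form: Qd = 427.35 - 0.5P.
With P fixed at 182, quantity demanded is 336.35 and quantity supplied is 310.5.
Shortage = Qd - Qs = 336.35 - 310.5 = 25.85.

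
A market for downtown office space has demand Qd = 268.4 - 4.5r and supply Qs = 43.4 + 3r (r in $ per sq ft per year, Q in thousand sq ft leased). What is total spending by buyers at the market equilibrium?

Total spending by buyers = 4002

Equating demand and supply, 268.4 - 4.5r = 43.4 + 3r gives 7.5r = 225, so r* = 30.
From the demand curve, Q* = 268.4 - 4.5(30) = 133.4.
Total spending by buyers = r* × Q* = 30 × 133.4 = 4002.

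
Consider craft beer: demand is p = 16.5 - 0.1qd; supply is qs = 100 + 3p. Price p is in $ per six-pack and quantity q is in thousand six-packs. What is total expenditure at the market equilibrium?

Total expenditure = 575

Solving each curve for q: qd = 165 - 10p.
Equating demand and supply, 165 - 10p = 100 + 3p gives 13p = 65, so p* = 5.
Plugging p* into demand: q* = 165 - 10(5) = 115.
Total expenditure = p* × q* = 5 × 115 = 575.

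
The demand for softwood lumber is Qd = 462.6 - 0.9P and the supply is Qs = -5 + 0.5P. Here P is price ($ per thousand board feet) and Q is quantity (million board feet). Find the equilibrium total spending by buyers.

Total spending by buyers = 54108

Equating demand and supply, 462.6 - 0.9P = -5 + 0.5P gives 1.4P = 467.6, so P* = 334.
Then Q* = 462.6 - 0.9(334) = 162.
Total spending by buyers = P* × Q* = 334 × 162 = 54108.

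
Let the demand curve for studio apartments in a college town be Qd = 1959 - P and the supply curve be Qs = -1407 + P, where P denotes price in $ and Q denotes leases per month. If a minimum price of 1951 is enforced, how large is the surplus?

At P = 1951: Qd = 8 and Qs = 544.
Surplus = Qs - Qd = 544 - 8 = 536.

Surplus = 536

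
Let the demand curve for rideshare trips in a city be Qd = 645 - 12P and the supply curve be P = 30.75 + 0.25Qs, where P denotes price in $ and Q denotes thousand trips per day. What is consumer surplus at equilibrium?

Solving each curve for Q: Qs = -123 + 4P.
Equating demand and supply, 645 - 12P = -123 + 4P gives 16P = 768, so P* = 48.
From the demand curve, Q* = 645 - 12(48) = 69.
Demand choke price (Qd = 0): P = 645/12 = 53.75. Consumer surplus = ½ × (53.75 - 48) × 69 = 198.375.

Consumer surplus = 198.375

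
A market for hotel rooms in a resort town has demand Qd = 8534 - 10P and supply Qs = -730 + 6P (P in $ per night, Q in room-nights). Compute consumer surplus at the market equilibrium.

Set Qd = Qs: 8534 - 10P = -730 + 6P, so 9264 = 16P and P* = 579.
Plugging P* into demand: Q* = 8534 - 10(579) = 2744.
Demand choke price (Qd = 0): P = 8534/10 = 853.4. Consumer surplus = ½ × (853.4 - 579) × 2744 = 376476.8.

Consumer surplus = 376476.8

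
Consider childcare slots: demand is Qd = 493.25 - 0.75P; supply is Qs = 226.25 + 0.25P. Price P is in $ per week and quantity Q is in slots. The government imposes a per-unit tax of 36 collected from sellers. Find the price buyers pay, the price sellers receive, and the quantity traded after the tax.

P_b = 276, P_s = 240, Q = 286.25

Sellers keep P_s = P_b - 36 per unit, so supply in terms of the buyer price is Qs = 217.25 + 0.25P_b.
Market clearing requires 493.25 - 0.75P_b = 217.25 + 0.25P_b; hence 276 = P_b and P_b = 276.
Then P_s = 276 - 36 = 240 and Q = 493.25 - 0.75(276) = 286.25.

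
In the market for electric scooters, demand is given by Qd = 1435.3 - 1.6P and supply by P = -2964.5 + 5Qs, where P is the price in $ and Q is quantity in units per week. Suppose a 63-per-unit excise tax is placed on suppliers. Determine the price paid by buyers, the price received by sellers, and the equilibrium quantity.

Rewriting in direct form: Qs = 592.9 + 0.2P.
The tax drives a wedge P_b - P_s = 63. Substituting P_s = P_b - 63 into supply: Qs = 580.3 + 0.2P_b.
Equate demand and the shifted supply: 1435.3 - 1.6P_b = 580.3 + 0.2P_b, giving 1.8P_b = 855, so P_b = 475.
So P_s = 412 and the quantity traded is Q = 1435.3 - 1.6(475) = 675.3.

P_b = 475, P_s = 412, Q = 675.3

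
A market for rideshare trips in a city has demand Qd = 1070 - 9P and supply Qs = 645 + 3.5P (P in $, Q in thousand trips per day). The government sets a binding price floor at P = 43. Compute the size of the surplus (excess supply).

Surplus = 112.5

Evaluating both curves at the floor price 43 gives Qd = 683, Qs = 795.5.
Surplus = Qs - Qd = 795.5 - 683 = 112.5.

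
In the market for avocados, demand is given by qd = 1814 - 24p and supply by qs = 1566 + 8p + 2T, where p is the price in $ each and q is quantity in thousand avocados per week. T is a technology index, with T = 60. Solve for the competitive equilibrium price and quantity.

With T = 60, supply is qs = 1686 + 8p.
The market clears where 1814 - 24p = 1686 + 8p. Rearranging, 32p = 128, hence p* = 4.
From the demand curve, q* = 1814 - 24(4) = 1718.

p* = 4, q* = 1718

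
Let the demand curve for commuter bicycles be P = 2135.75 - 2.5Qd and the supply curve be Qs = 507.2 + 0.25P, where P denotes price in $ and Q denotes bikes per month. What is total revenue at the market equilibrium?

Inverting to quantity form: Qd = 854.3 - 0.4P.
Set Qd = Qs: 854.3 - 0.4P = 507.2 + 0.25P, so 347.1 = 0.65P and P* = 534.
Plugging P* into demand: Q* = 854.3 - 0.4(534) = 640.7.
Total revenue = P* × Q* = 534 × 640.7 = 342133.8.

Total revenue = 342133.8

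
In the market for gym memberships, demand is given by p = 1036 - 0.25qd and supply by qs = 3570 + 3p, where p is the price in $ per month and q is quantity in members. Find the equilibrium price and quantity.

p* = 82, q* = 3816

Solving each curve for q: qd = 4144 - 4p.
Set qd = qs: 4144 - 4p = 3570 + 3p, so 574 = 7p and p* = 82.
Plugging p* into demand: q* = 4144 - 4(82) = 3816.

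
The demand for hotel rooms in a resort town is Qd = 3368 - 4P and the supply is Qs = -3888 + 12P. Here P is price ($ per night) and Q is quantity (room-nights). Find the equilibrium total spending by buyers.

Set Qd = Qs: 3368 - 4P = -3888 + 12P, so 7256 = 16P and P* = 453.5.
Substitute back: Q* = 3368 - 4(453.5) = 1554.
Total spending by buyers = P* × Q* = 453.5 × 1554 = 704739.

Total spending by buyers = 704739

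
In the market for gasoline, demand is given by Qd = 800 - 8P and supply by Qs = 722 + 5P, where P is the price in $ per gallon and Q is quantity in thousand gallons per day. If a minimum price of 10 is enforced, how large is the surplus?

Surplus = 52

With P fixed at 10, quantity demanded is 720 and quantity supplied is 772.
Surplus = Qs - Qd = 772 - 720 = 52.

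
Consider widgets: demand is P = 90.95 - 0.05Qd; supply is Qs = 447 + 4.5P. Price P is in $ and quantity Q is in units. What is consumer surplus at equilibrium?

In direct form, Qd = 1819 - 20P.
Set Qd = Qs: 1819 - 20P = 447 + 4.5P, so 1372 = 24.5P and P* = 56.
Then Q* = 1819 - 20(56) = 699.
Demand choke price (Qd = 0): P = 1819/20 = 90.95. Consumer surplus = ½ × (90.95 - 56) × 699 = 12215.025.

Consumer surplus = 12215.025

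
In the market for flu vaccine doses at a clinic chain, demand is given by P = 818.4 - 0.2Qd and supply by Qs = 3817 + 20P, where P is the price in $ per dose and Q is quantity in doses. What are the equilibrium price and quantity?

Solving each curve for Q: Qd = 4092 - 5P.
Equating demand and supply, 4092 - 5P = 3817 + 20P gives 25P = 275, so P* = 11.
From the demand curve, Q* = 4092 - 5(11) = 4037.

P* = 11, Q* = 4037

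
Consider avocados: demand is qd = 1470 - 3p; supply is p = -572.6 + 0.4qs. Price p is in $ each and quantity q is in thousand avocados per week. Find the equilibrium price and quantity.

Inverting to quantity form: qs = 1431.5 + 2.5p.
The market clears where 1470 - 3p = 1431.5 + 2.5p. Rearranging, 5.5p = 38.5, hence p* = 7.
Then q* = 1470 - 3(7) = 1449.

p* = 7, q* = 1449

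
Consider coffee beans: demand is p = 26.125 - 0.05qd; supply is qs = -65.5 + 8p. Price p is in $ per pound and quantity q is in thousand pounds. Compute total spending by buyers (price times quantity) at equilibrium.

Total spending by buyers = 2152.5

Rewriting in direct form: qd = 522.5 - 20p.
The market clears where 522.5 - 20p = -65.5 + 8p. Rearranging, 28p = 588, hence p* = 21.
Then q* = 522.5 - 20(21) = 102.5.
Total spending by buyers = p* × q* = 21 × 102.5 = 2152.5.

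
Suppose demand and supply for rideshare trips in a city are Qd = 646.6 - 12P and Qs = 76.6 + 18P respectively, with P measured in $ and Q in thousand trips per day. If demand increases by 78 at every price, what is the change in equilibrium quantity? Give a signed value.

Equating demand and supply, 646.6 - 12P = 76.6 + 18P gives 30P = 570, so P* = 19.
Plugging P* into demand: Q* = 646.6 - 12(19) = 418.6.
After the shift, demand is Qd = 724.6 - 12P.
The new intersection has 648 = 30P, i.e. P = 21.6, Q = 465.4.
ΔQ = 465.4 - 418.6 = 46.8.

ΔQ = 46.8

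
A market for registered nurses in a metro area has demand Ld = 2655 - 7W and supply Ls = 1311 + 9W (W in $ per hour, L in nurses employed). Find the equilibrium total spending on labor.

The market clears where 2655 - 7W = 1311 + 9W. Rearranging, 16W = 1344, hence W* = 84.
Substitute back: L* = 2655 - 7(84) = 2067.
Total spending on labor = W* × L* = 84 × 2067 = 173628.

Total spending on labor = 173628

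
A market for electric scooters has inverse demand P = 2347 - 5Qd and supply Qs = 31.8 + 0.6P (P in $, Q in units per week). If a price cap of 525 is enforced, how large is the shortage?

Rewriting in direct form: Qd = 469.4 - 0.2P.
At P = 525: Qd = 364.4 and Qs = 346.8.
Shortage = Qd - Qs = 364.4 - 346.8 = 17.6.

Shortage = 17.6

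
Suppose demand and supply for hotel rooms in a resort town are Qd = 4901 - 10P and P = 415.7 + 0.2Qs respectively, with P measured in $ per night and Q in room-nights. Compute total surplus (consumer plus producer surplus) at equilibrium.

Solving each curve for Q: Qs = -2078.5 + 5P.
Set Qd = Qs: 4901 - 10P = -2078.5 + 5P, so 6979.5 = 15P and P* = 465.3.
Substitute back: Q* = 4901 - 10(465.3) = 248.
Demand choke price = 490.1; supply choke price = 415.7. CS = ½(490.1 - 465.3)(248) = 3075.2; PS = ½(465.3 - 415.7)(248) = 6150.4. Total surplus = 9225.6.

Total surplus = 9225.6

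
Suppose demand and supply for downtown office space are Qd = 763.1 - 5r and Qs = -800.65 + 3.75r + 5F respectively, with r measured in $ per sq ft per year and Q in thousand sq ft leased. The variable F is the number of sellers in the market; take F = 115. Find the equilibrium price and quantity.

With F = 115, supply is Qs = -225.65 + 3.75r.
The market clears where 763.1 - 5r = -225.65 + 3.75r. Rearranging, 8.75r = 988.75, hence r* = 113.
Substitute back: Q* = 763.1 - 5(113) = 198.1.

r* = 113, Q* = 198.1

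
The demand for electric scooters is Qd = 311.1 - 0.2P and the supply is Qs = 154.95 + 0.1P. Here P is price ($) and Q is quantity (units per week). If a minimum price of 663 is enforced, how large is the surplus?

With P fixed at 663, quantity demanded is 178.5 and quantity supplied is 221.25.
Surplus = Qs - Qd = 221.25 - 178.5 = 42.75.

Surplus = 42.75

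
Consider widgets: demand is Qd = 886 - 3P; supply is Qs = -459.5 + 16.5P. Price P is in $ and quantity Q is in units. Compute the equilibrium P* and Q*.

P* = 69, Q* = 679

At equilibrium Qd = Qs, so 886 - 3P = -459.5 + 16.5P; collecting terms, 1345.5 = 19.5P and P* = 69.
From the demand curve, Q* = 886 - 3(69) = 679.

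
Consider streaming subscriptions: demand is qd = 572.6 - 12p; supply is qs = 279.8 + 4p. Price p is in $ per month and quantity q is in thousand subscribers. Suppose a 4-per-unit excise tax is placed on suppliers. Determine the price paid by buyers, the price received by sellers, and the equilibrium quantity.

Suppliers keep p_s = p_b - 4 per unit, so supply in terms of the buyer price is qs = 263.8 + 4p_b.
Set qd = qs: 572.6 - 12p_b = 263.8 + 4p_b, so 308.8 = 16p_b and p_b = 19.3.
Then p_s = 19.3 - 4 = 15.3 and q = 572.6 - 12(19.3) = 341.

p_b = 19.3, p_s = 15.3, q = 341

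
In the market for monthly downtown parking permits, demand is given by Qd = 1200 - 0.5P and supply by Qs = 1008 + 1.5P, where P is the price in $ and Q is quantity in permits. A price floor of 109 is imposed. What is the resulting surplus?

Surplus = 26

Evaluating both curves at the floor price 109 gives Qd = 1145.5, Qs = 1171.5.
Surplus = Qs - Qd = 1171.5 - 1145.5 = 26.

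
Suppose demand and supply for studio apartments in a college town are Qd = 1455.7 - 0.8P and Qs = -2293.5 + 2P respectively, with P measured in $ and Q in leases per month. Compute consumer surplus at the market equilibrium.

Consumer surplus = 92400.15625

Set Qd = Qs: 1455.7 - 0.8P = -2293.5 + 2P, so 3749.2 = 2.8P and P* = 1339.
Substitute back: Q* = 1455.7 - 0.8(1339) = 384.5.
Demand choke price (Qd = 0): P = 1455.7/0.8 = 1819.625. Consumer surplus = ½ × (1819.625 - 1339) × 384.5 = 92400.15625.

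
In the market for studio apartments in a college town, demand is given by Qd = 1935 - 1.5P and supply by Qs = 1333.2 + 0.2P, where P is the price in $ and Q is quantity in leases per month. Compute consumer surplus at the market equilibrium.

At equilibrium Qd = Qs, so 1935 - 1.5P = 1333.2 + 0.2P; collecting terms, 601.8 = 1.7P and P* = 354.
Plugging P* into demand: Q* = 1935 - 1.5(354) = 1404.
Demand choke price (Qd = 0): P = 1935/1.5 = 1290. Consumer surplus = ½ × (1290 - 354) × 1404 = 657072.

Consumer surplus = 657072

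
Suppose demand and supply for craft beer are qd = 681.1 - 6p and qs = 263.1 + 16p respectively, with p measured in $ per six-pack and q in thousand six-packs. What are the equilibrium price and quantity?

The market clears where 681.1 - 6p = 263.1 + 16p. Rearranging, 22p = 418, hence p* = 19.
Substitute back: q* = 681.1 - 6(19) = 567.1.

p* = 19, q* = 567.1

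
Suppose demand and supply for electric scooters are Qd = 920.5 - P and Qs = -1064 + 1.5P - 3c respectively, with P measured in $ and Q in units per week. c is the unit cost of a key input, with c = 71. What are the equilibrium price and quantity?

With c = 71, supply is Qs = -1277 + 1.5P.
Set Qd = Qs: 920.5 - P = -1277 + 1.5P, so 2197.5 = 2.5P and P* = 879.
From the demand curve, Q* = 920.5 - 879 = 41.5.

P* = 879, Q* = 41.5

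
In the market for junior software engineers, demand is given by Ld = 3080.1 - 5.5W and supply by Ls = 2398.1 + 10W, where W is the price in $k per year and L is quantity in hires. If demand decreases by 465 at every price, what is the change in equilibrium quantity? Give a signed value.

Equating demand and supply, 3080.1 - 5.5W = 2398.1 + 10W gives 15.5W = 682, so W* = 44.
Then L* = 3080.1 - 5.5(44) = 2838.1.
After the shift, demand is Ld = 2615.1 - 5.5W.
New equilibrium: 217 = 15.5W, so W = 14 and L = 2538.1.
ΔL = 2538.1 - 2838.1 = -300.

ΔL = -300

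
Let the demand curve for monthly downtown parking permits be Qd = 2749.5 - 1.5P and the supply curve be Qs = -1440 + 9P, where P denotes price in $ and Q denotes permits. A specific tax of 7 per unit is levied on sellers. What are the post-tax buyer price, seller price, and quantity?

P_b = 405, P_s = 398, Q = 2142

Sellers keep P_s = P_b - 7 per unit, so supply in terms of the buyer price is Qs = -1503 + 9P_b.
Equate demand and the shifted supply: 2749.5 - 1.5P_b = -1503 + 9P_b, giving 10.5P_b = 4252.5, so P_b = 405.
So P_s = 398 and the quantity traded is Q = 2749.5 - 1.5(405) = 2142.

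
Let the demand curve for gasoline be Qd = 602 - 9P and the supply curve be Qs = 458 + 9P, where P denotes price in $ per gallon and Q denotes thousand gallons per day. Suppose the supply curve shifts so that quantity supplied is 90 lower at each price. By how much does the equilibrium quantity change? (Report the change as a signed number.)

ΔQ = -45

Equating demand and supply, 602 - 9P = 458 + 9P gives 18P = 144, so P* = 8.
Then Q* = 602 - 9(8) = 530.
After the shift, supply is Qs = 368 + 9P.
New equilibrium: 234 = 18P, so P = 13 and Q = 485.
ΔQ = 485 - 530 = -45.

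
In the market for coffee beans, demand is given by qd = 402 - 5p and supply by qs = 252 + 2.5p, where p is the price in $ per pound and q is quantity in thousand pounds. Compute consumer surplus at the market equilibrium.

At equilibrium qd = qs, so 402 - 5p = 252 + 2.5p; collecting terms, 150 = 7.5p and p* = 20.
Then q* = 402 - 5(20) = 302.
Demand choke price (qd = 0): p = 402/5 = 80.4. Consumer surplus = ½ × (80.4 - 20) × 302 = 9120.4.

Consumer surplus = 9120.4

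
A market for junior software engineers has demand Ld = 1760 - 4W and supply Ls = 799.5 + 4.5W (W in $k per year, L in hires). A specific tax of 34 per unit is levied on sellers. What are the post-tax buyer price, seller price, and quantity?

Sellers keep W_s = W_b - 34 per unit, so supply in terms of the buyer price is Ls = 646.5 + 4.5W_b.
Market clearing requires 1760 - 4W_b = 646.5 + 4.5W_b; hence 1113.5 = 8.5W_b and W_b = 131.
Then W_s = 131 - 34 = 97 and L = 1760 - 4(131) = 1236.

W_b = 131, W_s = 97, L = 1236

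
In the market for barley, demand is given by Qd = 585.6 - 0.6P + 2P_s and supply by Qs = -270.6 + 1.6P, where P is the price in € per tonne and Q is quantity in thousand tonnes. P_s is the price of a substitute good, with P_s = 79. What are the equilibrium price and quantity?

With P_s = 79, demand is Qd = 743.6 - 0.6P.
At equilibrium Qd = Qs, so 743.6 - 0.6P = -270.6 + 1.6P; collecting terms, 1014.2 = 2.2P and P* = 461.
Substitute back: Q* = 743.6 - 0.6(461) = 467.

P* = 461, Q* = 467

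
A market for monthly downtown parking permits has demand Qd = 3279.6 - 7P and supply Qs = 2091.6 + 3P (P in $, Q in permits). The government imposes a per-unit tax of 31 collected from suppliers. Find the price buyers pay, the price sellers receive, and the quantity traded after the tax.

Suppliers keep P_s = P_b - 31 per unit, so supply in terms of the buyer price is Qs = 1998.6 + 3P_b.
Market clearing requires 3279.6 - 7P_b = 1998.6 + 3P_b; hence 1281 = 10P_b and P_b = 128.1.
So P_s = 97.1 and the quantity traded is Q = 3279.6 - 7(128.1) = 2382.9.

P_b = 128.1, P_s = 97.1, Q = 2382.9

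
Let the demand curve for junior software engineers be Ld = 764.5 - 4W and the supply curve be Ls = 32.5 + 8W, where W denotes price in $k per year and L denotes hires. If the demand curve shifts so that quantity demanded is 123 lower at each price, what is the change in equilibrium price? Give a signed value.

ΔW = -10.25

Set Ld = Ls: 764.5 - 4W = 32.5 + 8W, so 732 = 12W and W* = 61.
From the demand curve, L* = 764.5 - 4(61) = 520.5.
After the shift, demand is Ld = 641.5 - 4W.
Re-solving, 12W = 609 gives W = 50.75 and L = 438.5.
ΔW = 50.75 - 61 = -10.25.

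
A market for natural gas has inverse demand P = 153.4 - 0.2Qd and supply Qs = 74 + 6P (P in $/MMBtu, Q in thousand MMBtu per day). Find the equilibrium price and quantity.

P* = 63, Q* = 452

Rewriting in direct form: Qd = 767 - 5P.
The market clears where 767 - 5P = 74 + 6P. Rearranging, 11P = 693, hence P* = 63.
Plugging P* into demand: Q* = 767 - 5(63) = 452.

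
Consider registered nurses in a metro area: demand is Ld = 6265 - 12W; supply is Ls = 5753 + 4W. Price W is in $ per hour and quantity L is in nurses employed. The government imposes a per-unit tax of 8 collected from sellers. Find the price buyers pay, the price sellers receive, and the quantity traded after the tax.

W_b = 34, W_s = 26, L = 5857

With a tax of 8 on sellers, they supply based on the net price W_s = W_b - 8, so Ls = 5721 + 4W_b.
Set Ld = Ls: 6265 - 12W_b = 5721 + 4W_b, so 544 = 16W_b and W_b = 34.
Then W_s = 34 - 8 = 26 and L = 6265 - 12(34) = 5857.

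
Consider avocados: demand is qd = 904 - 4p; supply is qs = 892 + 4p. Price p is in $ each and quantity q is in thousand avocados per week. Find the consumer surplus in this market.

Consumer surplus = 100800.5

Set qd = qs: 904 - 4p = 892 + 4p, so 12 = 8p and p* = 1.5.
Then q* = 904 - 4(1.5) = 898.
Demand choke price (qd = 0): p = 904/4 = 226. Consumer surplus = ½ × (226 - 1.5) × 898 = 100800.5.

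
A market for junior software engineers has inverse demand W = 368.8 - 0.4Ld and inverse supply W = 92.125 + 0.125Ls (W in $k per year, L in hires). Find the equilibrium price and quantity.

W* = 158, L* = 527

In direct form, Ld = 922 - 2.5W and Ls = -737 + 8W.
At equilibrium Ld = Ls, so 922 - 2.5W = -737 + 8W; collecting terms, 1659 = 10.5W and W* = 158.
Plugging W* into demand: L* = 922 - 2.5(158) = 527.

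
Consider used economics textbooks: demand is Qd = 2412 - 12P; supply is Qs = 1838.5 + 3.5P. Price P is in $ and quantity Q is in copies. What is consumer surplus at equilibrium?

Set Qd = Qs: 2412 - 12P = 1838.5 + 3.5P, so 573.5 = 15.5P and P* = 37.
Then Q* = 2412 - 12(37) = 1968.
Demand choke price (Qd = 0): P = 2412/12 = 201. Consumer surplus = ½ × (201 - 37) × 1968 = 161376.

Consumer surplus = 161376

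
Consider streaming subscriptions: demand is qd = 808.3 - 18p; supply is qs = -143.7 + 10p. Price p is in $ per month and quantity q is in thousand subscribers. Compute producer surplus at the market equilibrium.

The market clears where 808.3 - 18p = -143.7 + 10p. Rearranging, 28p = 952, hence p* = 34.
From the demand curve, q* = 808.3 - 18(34) = 196.3.
Supply choke price (qs = 0): p = 14.37. Producer surplus = ½ × (34 - 14.37) × 196.3 = 1926.6845.

Producer surplus = 1926.6845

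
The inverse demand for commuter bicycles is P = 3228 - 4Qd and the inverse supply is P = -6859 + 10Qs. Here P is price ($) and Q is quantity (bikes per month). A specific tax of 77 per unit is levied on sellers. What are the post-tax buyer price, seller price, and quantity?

P_b = 368, P_s = 291, Q = 715

In direct form, Qd = 807 - 0.25P and Qs = 685.9 + 0.1P.
With a tax of 77 on sellers, they supply based on the net price P_s = P_b - 77, so Qs = 678.2 + 0.1P_b.
Equate demand and the shifted supply: 807 - 0.25P_b = 678.2 + 0.1P_b, giving 0.35P_b = 128.8, so P_b = 368.
So P_s = 291 and the quantity traded is Q = 807 - 0.25(368) = 715.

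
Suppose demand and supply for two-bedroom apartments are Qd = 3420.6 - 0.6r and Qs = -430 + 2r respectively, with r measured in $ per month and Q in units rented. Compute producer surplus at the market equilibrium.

The market clears where 3420.6 - 0.6r = -430 + 2r. Rearranging, 2.6r = 3850.6, hence r* = 1481.
Plugging r* into demand: Q* = 3420.6 - 0.6(1481) = 2532.
Supply choke price (Qs = 0): r = 215. Producer surplus = ½ × (1481 - 215) × 2532 = 1602756.

Producer surplus = 1602756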